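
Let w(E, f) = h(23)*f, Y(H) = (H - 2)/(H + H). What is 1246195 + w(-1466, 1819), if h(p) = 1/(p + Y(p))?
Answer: 1344728079/1079 ≈ 1.2463e+6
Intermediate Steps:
Y(H) = (-2 + H)/(2*H) (Y(H) = (-2 + H)/((2*H)) = (-2 + H)*(1/(2*H)) = (-2 + H)/(2*H))
h(p) = 1/(p + (-2 + p)/(2*p))
w(E, f) = 46*f/1079 (w(E, f) = (2*23/(-2 + 23 + 2*23**2))*f = (2*23/(-2 + 23 + 2*529))*f = (2*23/(-2 + 23 + 1058))*f = (2*23/1079)*f = (2*23*(1/1079))*f = 46*f/1079)
1246195 + w(-1466, 1819) = 1246195 + (46/1079)*1819 = 1246195 + 83674/1079 = 1344728079/1079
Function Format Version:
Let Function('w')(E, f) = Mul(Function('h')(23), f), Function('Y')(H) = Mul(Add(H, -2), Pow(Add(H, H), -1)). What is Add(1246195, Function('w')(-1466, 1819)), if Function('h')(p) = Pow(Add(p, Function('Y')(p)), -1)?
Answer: Rational(1344728079, 1079) ≈ 1.2463e+6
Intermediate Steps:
Function('Y')(H) = Mul(Rational(1, 2), Pow(H, -1), Add(-2, H)) (Function('Y')(H) = Mul(Add(-2, H), Pow(Mul(2, H), -1)) = Mul(Add(-2, H), Mul(Rational(1, 2), Pow(H, -1))) = Mul(Rational(1, 2), Pow(H, -1), Add(-2, H)))
Function('h')(p) = Pow(Add(p, Mul(Rational(1, 2), Pow(p, -1), Add(-2, p))), -1)
Function('w')(E, f) = Mul(Rational(46, 1079), f) (Function('w')(E, f) = Mul(Mul(2, 23, Pow(Add(-2, 23, Mul(2, Pow(23, 2))), -1)), f) = Mul(Mul(2, 23, Pow(Add(-2, 23, Mul(2, 529)), -1)), f) = Mul(Mul(2, 23, Pow(Add(-2, 23, 1058), -1)), f) = Mul(Mul(2, 23, Pow(1079, -1)), f) = Mul(Mul(2, 23, Rational(1, 1079)), f) = Mul(Rational(46, 1079), f))
Add(1246195, Function('w')(-1466, 1819)) = Add(1246195, Mul(Rational(46, 1079), 1819)) = Add(1246195, Rational(83674, 1079)) = Rational(1344728079, 1079)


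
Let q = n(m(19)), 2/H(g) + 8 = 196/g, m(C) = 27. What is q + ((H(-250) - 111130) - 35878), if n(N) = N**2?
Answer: -80307296/549 ≈ -1.4628e+5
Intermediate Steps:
H(g) = 2/(-8 + 196/g)
q = 729 (q = 27**2 = 729)
q + ((H(-250) - 111130) - 35878) = 729 + ((-1*(-250)/(-98 + 4*(-250)) - 111130) - 35878) = 729 + ((-1*(-250)/(-98 - 1000) - 111130) - 35878) = 729 + ((-1*(-250)/(-1098) - 111130) - 35878) = 729 + ((-1*(-250)*(-1/1098) - 111130) - 35878) = 729 + ((-125/549 - 111130) - 35878) = 729 + (-61010495/549 - 35878) = 729 - 80707517/549 = -80307296/549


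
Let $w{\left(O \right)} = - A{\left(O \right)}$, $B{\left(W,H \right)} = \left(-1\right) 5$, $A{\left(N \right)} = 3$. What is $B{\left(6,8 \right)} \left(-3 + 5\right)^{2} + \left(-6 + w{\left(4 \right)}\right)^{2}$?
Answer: $61$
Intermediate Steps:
$B{\left(W,H \right)} = -5$
$w{\left(O \right)} = -3$ ($w{\left(O \right)} = \left(-1\right) 3 = -3$)
$B{\left(6,8 \right)} \left(-3 + 5\right)^{2} + \left(-6 + w{\left(4 \right)}\right)^{2} = - 5 \left(-3 + 5\right)^{2} + \left(-6 - 3\right)^{2} = - 5 \cdot 2^{2} + \left(-9\right)^{2} = \left(-5\right) 4 + 81 = -20 + 81 = 61$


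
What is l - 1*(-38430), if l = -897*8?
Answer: 31254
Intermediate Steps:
l = -7176
l - 1*(-38430) = -7176 - 1*(-38430) = -7176 + 38430 = 31254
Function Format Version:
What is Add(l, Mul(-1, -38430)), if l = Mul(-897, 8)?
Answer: 31254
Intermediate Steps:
l = -7176
Add(l, Mul(-1, -38430)) = Add(-7176, Mul(-1, -38430)) = Add(-7176, 38430) = 31254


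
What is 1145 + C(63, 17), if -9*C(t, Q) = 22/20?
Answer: 103039/90 ≈ 1144.9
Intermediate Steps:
C(t, Q) = -11/90 (C(t, Q) = -22/(9*20) = -⅑*11/10 = -11/90)
1145 + C(63, 17) = 1145 - 11/90 = 103039/90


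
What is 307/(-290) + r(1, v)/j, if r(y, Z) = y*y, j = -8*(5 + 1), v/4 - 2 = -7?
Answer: -7513/6960 ≈ -1.0795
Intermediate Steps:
v = -20 (v = 8 + 4*(-7) = 8 - 28 = -20)
j = -48 (j = -8*6 = -48)
r(y, Z) = y²
307/(-290) + r(1, v)/j = 307/(-290) + 1²/(-48) = 307*(-1/290) + 1*(-1/48) = -307/290 - 1/48 = -7513/6960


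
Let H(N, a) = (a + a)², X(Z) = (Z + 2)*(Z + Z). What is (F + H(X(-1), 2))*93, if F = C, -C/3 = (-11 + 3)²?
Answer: -16368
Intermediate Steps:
X(Z) = 2*Z*(2 + Z) (X(Z) = (2 + Z)*(2*Z) = 2*Z*(2 + Z))
H(N, a) = 4*a² (H(N, a) = (2*a)² = 4*a²)
C = -192 (C = -3*(-11 + 3)² = -3*(-8)² = -3*64 = -192)
F = -192
(F + H(X(-1), 2))*93 = (-192 + 4*2²)*93 = (-192 + 4*4)*93 = (-192 + 16)*93 = -176*93 = -16368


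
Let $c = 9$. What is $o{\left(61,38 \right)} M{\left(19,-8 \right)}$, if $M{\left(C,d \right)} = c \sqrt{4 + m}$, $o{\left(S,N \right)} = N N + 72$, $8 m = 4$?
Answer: $20466 \sqrt{2} \approx 28943.0$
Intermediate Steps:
$m = \frac{1}{2}$ ($m = \frac{1}{8} \cdot 4 = \frac{1}{2} \approx 0.5$)
$o{\left(S,N \right)} = 72 + N^{2}$ ($o{\left(S,N \right)} = N^{2} + 72 = 72 + N^{2}$)
$M{\left(C,d \right)} = \frac{27 \sqrt{2}}{2}$ ($M{\left(C,d \right)} = 9 \sqrt{4 + \frac{1}{2}} = 9 \sqrt{\frac{9}{2}} = 9 \frac{3 \sqrt{2}}{2} = \frac{27 \sqrt{2}}{2}$)
$o{\left(61,38 \right)} M{\left(19,-8 \right)} = \left(72 + 38^{2}\right) \frac{27 \sqrt{2}}{2} = \left(72 + 1444\right) \frac{27 \sqrt{2}}{2} = 1516 \frac{27 \sqrt{2}}{2} = 20466 \sqrt{2}$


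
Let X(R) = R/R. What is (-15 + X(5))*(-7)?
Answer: 98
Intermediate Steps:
X(R) = 1
(-15 + X(5))*(-7) = (-15 + 1)*(-7) = -14*(-7) = 98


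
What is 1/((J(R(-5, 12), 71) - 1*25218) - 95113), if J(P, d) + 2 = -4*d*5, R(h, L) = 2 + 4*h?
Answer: -1/121753 ≈ -8.2133e-6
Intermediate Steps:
J(P, d) = -2 - 20*d (J(P, d) = -2 - 4*d*5 = -2 - 20*d)
1/((J(R(-5, 12), 71) - 1*25218) - 95113) = 1/(((-2 - 20*71) - 1*25218) - 95113) = 1/(((-2 - 1420) - 25218) - 95113) = 1/((-1422 - 25218) - 95113) = 1/(-26640 - 95113) = 1/(-121753) = -1/121753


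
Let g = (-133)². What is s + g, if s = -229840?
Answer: -212151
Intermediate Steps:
g = 17689
s + g = -229840 + 17689 = -212151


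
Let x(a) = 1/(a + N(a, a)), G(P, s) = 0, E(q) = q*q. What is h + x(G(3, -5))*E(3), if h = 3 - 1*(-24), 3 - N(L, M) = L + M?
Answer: 30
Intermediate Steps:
E(q) = q²
N(L, M) = 3 - L - M (N(L, M) = 3 - (L + M) = 3 + (-L - M) = 3 - L - M)
h = 27 (h = 3 + 24 = 27)
x(a) = 1/(3 - a) (x(a) = 1/(a + (3 - a - a)) = 1/(a + (3 - 2*a)) = 1/(3 - a))
h + x(G(3, -5))*E(3) = 27 + 3²/(3 - 1*0) = 27 + 9/(3 + 0) = 27 + 9/3 = 27 + (⅓)*9 = 27 + 3 = 30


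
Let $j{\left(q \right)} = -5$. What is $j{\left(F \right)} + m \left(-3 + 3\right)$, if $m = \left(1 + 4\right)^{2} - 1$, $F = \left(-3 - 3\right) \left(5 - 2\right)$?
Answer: $-5$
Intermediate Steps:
$F = -18$ ($F = \left(-6\right) 3 = -18$)
$m = 24$ ($m = 5^{2} - 1 = 25 - 1 = 24$)
$j{\left(F \right)} + m \left(-3 + 3\right) = -5 + 24 \left(-3 + 3\right) = -5 + 24 \cdot 0 = -5 + 0 = -5$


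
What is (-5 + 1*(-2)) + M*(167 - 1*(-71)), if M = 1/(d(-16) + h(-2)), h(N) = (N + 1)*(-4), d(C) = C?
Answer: -161/6 ≈ -26.833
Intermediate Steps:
h(N) = -4 - 4*N (h(N) = (1 + N)*(-4) = -4 - 4*N)
M = -1/12 (M = 1/(-16 + (-4 - 4*(-2))) = 1/(-16 + (-4 + 8)) = 1/(-16 + 4) = 1/(-12) = -1/12 ≈ -0.083333)
(-5 + 1*(-2)) + M*(167 - 1*(-71)) = (-5 + 1*(-2)) - (167 - 1*(-71))/12 = (-5 - 2) - (167 + 71)/12 = -7 - 1/12*238 = -7 - 119/6 = -161/6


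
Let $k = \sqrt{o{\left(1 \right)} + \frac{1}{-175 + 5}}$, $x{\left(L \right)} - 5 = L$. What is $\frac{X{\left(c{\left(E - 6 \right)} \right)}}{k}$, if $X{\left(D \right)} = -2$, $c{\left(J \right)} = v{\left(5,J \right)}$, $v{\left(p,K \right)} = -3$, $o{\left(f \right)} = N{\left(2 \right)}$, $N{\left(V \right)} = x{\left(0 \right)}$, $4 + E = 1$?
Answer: $- \frac{2 \sqrt{144330}}{849} \approx -0.89495$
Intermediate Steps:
$E = -3$ ($E = -4 + 1 = -3$)
$x{\left(L \right)} = 5 + L$
$N{\left(V \right)} = 5$ ($N{\left(V \right)} = 5 + 0 = 5$)
$o{\left(f \right)} = 5$
$c{\left(J \right)} = -3$
$k = \frac{\sqrt{144330}}{170}$ ($k = \sqrt{5 + \frac{1}{-175 + 5}} = \sqrt{5 + \frac{1}{-170}} = \sqrt{5 - \frac{1}{170}} = \sqrt{\frac{849}{170}} = \frac{\sqrt{144330}}{170} \approx 2.2348$)
$\frac{X{\left(c{\left(E - 6 \right)} \right)}}{k} = - \frac{2}{\frac{1}{170} \sqrt{144330}} = - 2 \frac{\sqrt{144330}}{849} = - \frac{2 \sqrt{144330}}{849}$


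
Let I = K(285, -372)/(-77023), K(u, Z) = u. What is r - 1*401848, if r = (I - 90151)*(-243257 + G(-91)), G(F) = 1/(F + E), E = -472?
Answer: 950948029235120784/43363949 ≈ 2.1929e+10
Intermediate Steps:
G(F) = 1/(-472 + F) (G(F) = 1/(F - 472) = 1/(-472 + F))
I = -285/77023 (I = 285/(-77023) = 285*(-1/77023) = -285/77023 ≈ -0.0037002)
r = 950965454951298536/43363949 (r = (-285/77023 - 90151)*(-243257 + 1/(-472 - 91)) = -6943700758*(-243257 + 1/(-563))/77023 = -6943700758*(-243257 - 1/563)/77023 = -6943700758/77023*(-136953692/563) = 950965454951298536/43363949 ≈ 2.1930e+10)
r - 1*401848 = 950965454951298536/43363949 - 1*401848 = 950965454951298536/43363949 - 401848 = 950948029235120784/43363949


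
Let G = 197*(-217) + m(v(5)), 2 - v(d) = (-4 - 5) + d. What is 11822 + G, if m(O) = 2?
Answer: -30925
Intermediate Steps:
v(d) = 11 - d (v(d) = 2 - ((-4 - 5) + d) = 2 - (-9 + d) = 2 + (9 - d) = 11 - d)
G = -42747 (G = 197*(-217) + 2 = -42749 + 2 = -42747)
11822 + G = 11822 - 42747 = -30925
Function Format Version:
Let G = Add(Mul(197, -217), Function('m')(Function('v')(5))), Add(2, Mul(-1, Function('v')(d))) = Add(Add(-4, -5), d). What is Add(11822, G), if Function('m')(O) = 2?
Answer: -30925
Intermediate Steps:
Function('v')(d) = Add(11, Mul(-1, d)) (Function('v')(d) = Add(2, Mul(-1, Add(Add(-4, -5), d))) = Add(2, Mul(-1, Add(-9, d))) = Add(2, Add(9, Mul(-1, d))) = Add(11, Mul(-1, d)))
G = -42747 (G = Add(Mul(197, -217), 2) = Add(-42749, 2) = -42747)
Add(11822, G) = Add(11822, -42747) = -30925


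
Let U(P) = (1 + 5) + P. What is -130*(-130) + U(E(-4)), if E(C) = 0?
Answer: 16906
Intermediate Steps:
U(P) = 6 + P
-130*(-130) + U(E(-4)) = -130*(-130) + (6 + 0) = 16900 + 6 = 16906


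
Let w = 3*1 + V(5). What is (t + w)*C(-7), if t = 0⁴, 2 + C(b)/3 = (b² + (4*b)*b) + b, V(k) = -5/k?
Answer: 1416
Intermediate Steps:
C(b) = -6 + 3*b + 15*b² (C(b) = -6 + 3*((b² + (4*b)*b) + b) = -6 + 3*((b² + 4*b²) + b) = -6 + 3*(5*b² + b) = -6 + 3*(b + 5*b²) = -6 + (3*b + 15*b²) = -6 + 3*b + 15*b²)
t = 0
w = 2 (w = 3*1 - 5/5 = 3 - 5*⅕ = 3 - 1 = 2)
(t + w)*C(-7) = (0 + 2)*(-6 + 3*(-7) + 15*(-7)²) = 2*(-6 - 21 + 15*49) = 2*(-6 - 21 + 735) = 2*708 = 1416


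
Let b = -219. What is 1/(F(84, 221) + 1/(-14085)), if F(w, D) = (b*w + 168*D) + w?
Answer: 14085/265023359 ≈ 5.3146e-5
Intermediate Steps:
F(w, D) = -218*w + 168*D (F(w, D) = (-219*w + 168*D) + w = -218*w + 168*D)
1/(F(84, 221) + 1/(-14085)) = 1/((-218*84 + 168*221) + 1/(-14085)) = 1/((-18312 + 37128) - 1/14085) = 1/(18816 - 1/14085) = 1/(265023359/14085) = 14085/265023359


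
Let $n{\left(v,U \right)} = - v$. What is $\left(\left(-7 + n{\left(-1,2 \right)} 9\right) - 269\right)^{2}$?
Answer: $71289$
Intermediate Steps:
$\left(\left(-7 + n{\left(-1,2 \right)} 9\right) - 269\right)^{2} = \left(\left(-7 + \left(-1\right) \left(-1\right) 9\right) - 269\right)^{2} = \left(\left(-7 + 1 \cdot 9\right) - 269\right)^{2} = \left(\left(-7 + 9\right) - 269\right)^{2} = \left(2 - 269\right)^{2} = \left(-267\right)^{2} = 71289$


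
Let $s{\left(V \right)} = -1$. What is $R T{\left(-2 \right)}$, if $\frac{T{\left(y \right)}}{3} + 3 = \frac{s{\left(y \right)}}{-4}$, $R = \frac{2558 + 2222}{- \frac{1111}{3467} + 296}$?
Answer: $- \frac{45573715}{341707} \approx -133.37$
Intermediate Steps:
$R = \frac{16572260}{1025121}$ ($R = \frac{4780}{\left(-1111\right) \frac{1}{3467} + 296} = \frac{4780}{- \frac{1111}{3467} + 296} = \frac{4780}{\frac{1025121}{3467}} = 4780 \cdot \frac{3467}{1025121} = \frac{16572260}{1025121} \approx 16.166$)
$T{\left(y \right)} = - \frac{33}{4}$ ($T{\left(y \right)} = -9 + 3 \left(- \frac{1}{-4}\right) = -9 + 3 \left(\left(-1\right) \left(- \frac{1}{4}\right)\right) = -9 + 3 \cdot \frac{1}{4} = -9 + \frac{3}{4} = - \frac{33}{4}$)
$R T{\left(-2 \right)} = \frac{16572260}{1025121} \left(- \frac{33}{4}\right) = - \frac{45573715}{341707}$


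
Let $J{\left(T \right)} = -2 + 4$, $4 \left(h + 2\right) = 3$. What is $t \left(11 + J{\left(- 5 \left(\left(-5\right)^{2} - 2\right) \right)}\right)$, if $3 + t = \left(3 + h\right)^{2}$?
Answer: $\frac{13}{16} \approx 0.8125$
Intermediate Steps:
$h = - \frac{5}{4}$ ($h = -2 + \frac{1}{4} \cdot 3 = -2 + \frac{3}{4} = - \frac{5}{4} \approx -1.25$)
$J{\left(T \right)} = 2$
$t = \frac{1}{16}$ ($t = -3 + \left(3 - \frac{5}{4}\right)^{2} = -3 + \left(\frac{7}{4}\right)^{2} = -3 + \frac{49}{16} = \frac{1}{16} \approx 0.0625$)
$t \left(11 + J{\left(- 5 \left(\left(-5\right)^{2} - 2\right) \right)}\right) = \frac{11 + 2}{16} = \frac{1}{16} \cdot 13 = \frac{13}{16}$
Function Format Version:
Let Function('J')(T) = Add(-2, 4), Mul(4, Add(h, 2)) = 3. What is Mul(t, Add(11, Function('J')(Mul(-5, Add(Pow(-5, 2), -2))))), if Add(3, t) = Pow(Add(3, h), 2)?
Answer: Rational(13, 16) ≈ 0.81250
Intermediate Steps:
h = Rational(-5, 4) (h = Add(-2, Mul(Rational(1, 4), 3)) = Add(-2, Rational(3, 4)) = Rational(-5, 4) ≈ -1.2500)
Function('J')(T) = 2
t = Rational(1, 16) (t = Add(-3, Pow(Add(3, Rational(-5, 4)), 2)) = Add(-3, Pow(Rational(7, 4), 2)) = Add(-3, Rational(49, 16)) = Rational(1, 16) ≈ 0.062500)
Mul(t, Add(11, Function('J')(Mul(-5, Add(Pow(-5, 2), -2))))) = Mul(Rational(1, 16), Add(11, 2)) = Mul(Rational(1, 16), 13) = Rational(13, 16)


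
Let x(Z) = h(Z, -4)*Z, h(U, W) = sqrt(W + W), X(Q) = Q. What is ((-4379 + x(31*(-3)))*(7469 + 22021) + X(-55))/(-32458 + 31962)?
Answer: 129136765/496 + 44235*I*sqrt(2)/4 ≈ 2.6036e+5 + 15639.0*I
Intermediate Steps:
h(U, W) = sqrt(2)*sqrt(W) (h(U, W) = sqrt(2*W) = sqrt(2)*sqrt(W))
x(Z) = 2*I*Z*sqrt(2) (x(Z) = (sqrt(2)*sqrt(-4))*Z = (sqrt(2)*(2*I))*Z = (2*I*sqrt(2))*Z = 2*I*Z*sqrt(2))
((-4379 + x(31*(-3)))*(7469 + 22021) + X(-55))/(-32458 + 31962) = ((-4379 + 2*I*(31*(-3))*sqrt(2))*(7469 + 22021) - 55)/(-32458 + 31962) = ((-4379 + 2*I*(-93)*sqrt(2))*29490 - 55)/(-496) = ((-4379 - 186*I*sqrt(2))*29490 - 55)*(-1/496) = ((-129136710 - 5485140*I*sqrt(2)) - 55)*(-1/496) = (-129136765 - 5485140*I*sqrt(2))*(-1/496) = 129136765/496 + 44235*I*sqrt(2)/4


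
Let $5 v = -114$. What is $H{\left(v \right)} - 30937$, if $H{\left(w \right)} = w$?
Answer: $- \frac{154799}{5} \approx -30960.0$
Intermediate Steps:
$v = - \frac{114}{5}$ ($v = \frac{1}{5} \left(-114\right) = - \frac{114}{5} \approx -22.8$)
$H{\left(v \right)} - 30937 = - \frac{114}{5} - 30937 = - \frac{154799}{5}$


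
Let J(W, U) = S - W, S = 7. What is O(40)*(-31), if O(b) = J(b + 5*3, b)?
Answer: 1488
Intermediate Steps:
J(W, U) = 7 - W
O(b) = -8 - b (O(b) = 7 - (b + 5*3) = 7 - (b + 15) = 7 - (15 + b) = 7 + (-15 - b) = -8 - b)
O(40)*(-31) = (-8 - 1*40)*(-31) = (-8 - 40)*(-31) = -48*(-31) = 1488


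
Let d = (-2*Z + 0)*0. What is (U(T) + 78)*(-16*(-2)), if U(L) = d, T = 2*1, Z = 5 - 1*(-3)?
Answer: 2496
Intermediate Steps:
Z = 8 (Z = 5 + 3 = 8)
T = 2
d = 0 (d = (-2*8 + 0)*0 = (-16 + 0)*0 = -16*0 = 0)
U(L) = 0
(U(T) + 78)*(-16*(-2)) = (0 + 78)*(-16*(-2)) = 78*32 = 2496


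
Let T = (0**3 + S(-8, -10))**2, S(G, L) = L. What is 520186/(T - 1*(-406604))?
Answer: 260093/203352 ≈ 1.2790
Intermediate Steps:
T = 100 (T = (0**3 - 10)**2 = (0 - 10)**2 = (-10)**2 = 100)
520186/(T - 1*(-406604)) = 520186/(100 - 1*(-406604)) = 520186/(100 + 406604) = 520186/406704 = 520186*(1/406704) = 260093/203352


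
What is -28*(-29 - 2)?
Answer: 868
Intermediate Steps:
-28*(-29 - 2) = -28*(-31) = 868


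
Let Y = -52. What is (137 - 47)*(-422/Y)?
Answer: 9495/13 ≈ 730.38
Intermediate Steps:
(137 - 47)*(-422/Y) = (137 - 47)*(-422/(-52)) = 90*(-422*(-1/52)) = 90*(211/26) = 9495/13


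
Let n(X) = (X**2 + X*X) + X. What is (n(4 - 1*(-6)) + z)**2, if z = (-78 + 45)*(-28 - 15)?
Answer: 2653641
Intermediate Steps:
n(X) = X + 2*X**2 (n(X) = (X**2 + X**2) + X = 2*X**2 + X = X + 2*X**2)
z = 1419 (z = -33*(-43) = 1419)
(n(4 - 1*(-6)) + z)**2 = ((4 - 1*(-6))*(1 + 2*(4 - 1*(-6))) + 1419)**2 = ((4 + 6)*(1 + 2*(4 + 6)) + 1419)**2 = (10*(1 + 2*10) + 1419)**2 = (10*(1 + 20) + 1419)**2 = (10*21 + 1419)**2 = (210 + 1419)**2 = 1629**2 = 2653641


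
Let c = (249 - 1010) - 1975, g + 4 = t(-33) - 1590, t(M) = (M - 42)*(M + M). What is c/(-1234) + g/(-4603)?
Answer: 4226252/2840051 ≈ 1.4881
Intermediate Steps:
t(M) = 2*M*(-42 + M) (t(M) = (-42 + M)*(2*M) = 2*M*(-42 + M))
g = 3356 (g = -4 + (2*(-33)*(-42 - 33) - 1590) = -4 + (2*(-33)*(-75) - 1590) = -4 + (4950 - 1590) = -4 + 3360 = 3356)
c = -2736 (c = -761 - 1975 = -2736)
c/(-1234) + g/(-4603) = -2736/(-1234) + 3356/(-4603) = -2736*(-1/1234) + 3356*(-1/4603) = 1368/617 - 3356/4603 = 4226252/2840051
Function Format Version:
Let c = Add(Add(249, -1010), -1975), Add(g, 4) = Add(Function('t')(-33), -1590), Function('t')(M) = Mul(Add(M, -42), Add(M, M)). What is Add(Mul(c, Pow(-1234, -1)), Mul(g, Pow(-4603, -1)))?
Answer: Rational(4226252, 2840051) ≈ 1.4881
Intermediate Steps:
Function('t')(M) = Mul(2, M, Add(-42, M)) (Function('t')(M) = Mul(Add(-42, M), Mul(2, M)) = Mul(2, M, Add(-42, M)))
g = 3356 (g = Add(-4, Add(Mul(2, -33, Add(-42, -33)), -1590)) = Add(-4, Add(Mul(2, -33, -75), -1590)) = Add(-4, Add(4950, -1590)) = Add(-4, 3360) = 3356)
c = -2736 (c = Add(-761, -1975) = -2736)
Add(Mul(c, Pow(-1234, -1)), Mul(g, Pow(-4603, -1))) = Add(Mul(-2736, Pow(-1234, -1)), Mul(3356, Pow(-4603, -1))) = Add(Mul(-2736, Rational(-1, 1234)), Mul(3356, Rational(-1, 4603))) = Add(Rational(1368, 617), Rational(-3356, 4603)) = Rational(4226252, 2840051)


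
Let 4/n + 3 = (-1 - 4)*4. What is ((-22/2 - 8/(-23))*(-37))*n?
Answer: -36260/529 ≈ -68.544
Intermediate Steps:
n = -4/23 (n = 4/(-3 + (-1 - 4)*4) = 4/(-3 - 5*4) = 4/(-3 - 20) = 4/(-23) = 4*(-1/23) = -4/23 ≈ -0.17391)
((-22/2 - 8/(-23))*(-37))*n = ((-22/2 - 8/(-23))*(-37))*(-4/23) = ((-22*½ - 8*(-1/23))*(-37))*(-4/23) = ((-11 + 8/23)*(-37))*(-4/23) = -245/23*(-37)*(-4/23) = (9065/23)*(-4/23) = -36260/529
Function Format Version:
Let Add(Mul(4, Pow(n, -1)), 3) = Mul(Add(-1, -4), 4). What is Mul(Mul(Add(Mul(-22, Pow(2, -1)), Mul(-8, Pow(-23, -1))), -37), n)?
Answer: Rational(-36260, 529) ≈ -68.544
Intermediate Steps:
n = Rational(-4, 23) (n = Mul(4, Pow(Add(-3, Mul(Add(-1, -4), 4)), -1)) = Mul(4, Pow(Add(-3, Mul(-5, 4)), -1)) = Mul(4, Pow(Add(-3, -20), -1)) = Mul(4, Pow(-23, -1)) = Mul(4, Rational(-1, 23)) = Rational(-4, 23) ≈ -0.17391)
Mul(Mul(Add(Mul(-22, Pow(2, -1)), Mul(-8, Pow(-23, -1))), -37), n) = Mul(Mul(Add(Mul(-22, Pow(2, -1)), Mul(-8, Pow(-23, -1))), -37), Rational(-4, 23)) = Mul(Mul(Add(Mul(-22, Rational(1, 2)), Mul(-8, Rational(-1, 23))), -37), Rational(-4, 23)) = Mul(Mul(Add(-11, Rational(8, 23)), -37), Rational(-4, 23)) = Mul(Mul(Rational(-245, 23), -37), Rational(-4, 23)) = Mul(Rational(9065, 23), Rational(-4, 23)) = Rational(-36260, 529)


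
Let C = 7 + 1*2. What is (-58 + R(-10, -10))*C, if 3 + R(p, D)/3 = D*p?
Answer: 2097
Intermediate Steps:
C = 9 (C = 7 + 2 = 9)
R(p, D) = -9 + 3*D*p (R(p, D) = -9 + 3*(D*p) = -9 + 3*D*p)
(-58 + R(-10, -10))*C = (-58 + (-9 + 3*(-10)*(-10)))*9 = (-58 + (-9 + 300))*9 = (-58 + 291)*9 = 233*9 = 2097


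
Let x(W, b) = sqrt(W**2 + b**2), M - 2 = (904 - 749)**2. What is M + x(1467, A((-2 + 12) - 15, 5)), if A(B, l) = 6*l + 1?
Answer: 24027 + 85*sqrt(298) ≈ 25494.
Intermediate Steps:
A(B, l) = 1 + 6*l
M = 24027 (M = 2 + (904 - 749)**2 = 2 + 155**2 = 2 + 24025 = 24027)
M + x(1467, A((-2 + 12) - 15, 5)) = 24027 + sqrt(1467**2 + (1 + 6*5)**2) = 24027 + sqrt(2152089 + (1 + 30)**2) = 24027 + sqrt(2152089 + 31**2) = 24027 + sqrt(2152089 + 961) = 24027 + sqrt(2153050) = 24027 + 85*sqrt(298)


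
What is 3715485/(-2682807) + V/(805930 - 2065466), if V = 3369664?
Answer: -285832193371/70397749949 ≈ -4.0602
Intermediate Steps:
3715485/(-2682807) + V/(805930 - 2065466) = 3715485/(-2682807) + 3369664/(805930 - 2065466) = 3715485*(-1/2682807) + 3369664/(-1259536) = -1238495/894269 + 3369664*(-1/1259536) = -1238495/894269 - 210604/78721 = -285832193371/70397749949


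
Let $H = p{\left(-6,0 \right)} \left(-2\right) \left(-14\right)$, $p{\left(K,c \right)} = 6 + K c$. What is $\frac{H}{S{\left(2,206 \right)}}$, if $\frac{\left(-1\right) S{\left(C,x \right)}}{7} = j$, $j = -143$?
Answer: $\frac{24}{143} \approx 0.16783$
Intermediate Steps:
$S{\left(C,x \right)} = 1001$ ($S{\left(C,x \right)} = \left(-7\right) \left(-143\right) = 1001$)
$H = 168$ ($H = \left(6 - 0\right) \left(-2\right) \left(-14\right) = \left(6 + 0\right) \left(-2\right) \left(-14\right) = 6 \left(-2\right) \left(-14\right) = \left(-12\right) \left(-14\right) = 168$)
$\frac{H}{S{\left(2,206 \right)}} = \frac{168}{1001} = 168 \cdot \frac{1}{1001} = \frac{24}{143}$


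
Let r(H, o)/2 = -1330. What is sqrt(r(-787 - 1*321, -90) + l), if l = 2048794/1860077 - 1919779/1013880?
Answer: I*sqrt(2365842881135712012485504970)/942947434380 ≈ 51.583*I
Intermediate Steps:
r(H, o) = -2660 (r(H, o) = 2*(-1330) = -2660)
l = -1493705502263/1885894868760 (l = 2048794*(1/1860077) - 1919779*1/1013880 = 2048794/1860077 - 1919779/1013880 = -1493705502263/1885894868760 ≈ -0.79204)
sqrt(r(-787 - 1*321, -90) + l) = sqrt(-2660 - 1493705502263/1885894868760) = sqrt(-5017974056403863/1885894868760) = I*sqrt(2365842881135712012485504970)/942947434380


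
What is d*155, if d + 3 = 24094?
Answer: 3734105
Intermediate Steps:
d = 24091 (d = -3 + 24094 = 24091)
d*155 = 24091*155 = 3734105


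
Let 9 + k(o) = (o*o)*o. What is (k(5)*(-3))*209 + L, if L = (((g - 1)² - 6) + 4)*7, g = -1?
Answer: -72718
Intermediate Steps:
k(o) = -9 + o³ (k(o) = -9 + (o*o)*o = -9 + o²*o = -9 + o³)
L = 14 (L = (((-1 - 1)² - 6) + 4)*7 = (((-2)² - 6) + 4)*7 = ((4 - 6) + 4)*7 = (-2 + 4)*7 = 2*7 = 14)
(k(5)*(-3))*209 + L = ((-9 + 5³)*(-3))*209 + 14 = ((-9 + 125)*(-3))*209 + 14 = (116*(-3))*209 + 14 = -348*209 + 14 = -72732 + 14 = -72718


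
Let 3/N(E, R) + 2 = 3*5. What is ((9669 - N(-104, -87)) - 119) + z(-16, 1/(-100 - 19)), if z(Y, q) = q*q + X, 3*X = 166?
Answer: 5304696478/552279 ≈ 9605.1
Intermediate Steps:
X = 166/3 (X = (⅓)*166 = 166/3 ≈ 55.333)
N(E, R) = 3/13 (N(E, R) = 3/(-2 + 3*5) = 3/(-2 + 15) = 3/13)
z(Y, q) = 166/3 + q² (z(Y, q) = q*q + 166/3 = q² + 166/3 = 166/3 + q²)
((9669 - N(-104, -87)) - 119) + z(-16, 1/(-100 - 19)) = ((9669 - 1*3/13) - 119) + (166/3 + (1/(-100 - 19))²) = ((9669 - 3/13) - 119) + (166/3 + (1/(-119))²) = (125694/13 - 119) + (166/3 + (-1/119)²) = 124147/13 + (166/3 + 1/14161) = 124147/13 + 2350729/42483 = 5304696478/552279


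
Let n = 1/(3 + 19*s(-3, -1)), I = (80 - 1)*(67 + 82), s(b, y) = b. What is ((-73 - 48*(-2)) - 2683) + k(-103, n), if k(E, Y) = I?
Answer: 9111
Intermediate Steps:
I = 11771 (I = 79*149 = 11771)
n = -1/54 (n = 1/(3 + 19*(-3)) = 1/(3 - 57) = 1/(-54) = -1/54 ≈ -0.018519)
k(E, Y) = 11771
((-73 - 48*(-2)) - 2683) + k(-103, n) = ((-73 - 48*(-2)) - 2683) + 11771 = ((-73 + 96) - 2683) + 11771 = (23 - 2683) + 11771 = -2660 + 11771 = 9111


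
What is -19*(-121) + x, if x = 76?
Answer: 2375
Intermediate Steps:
-19*(-121) + x = -19*(-121) + 76 = 2299 + 76 = 2375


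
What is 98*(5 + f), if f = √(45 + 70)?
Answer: 490 + 98*√115 ≈ 1540.9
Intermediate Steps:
f = √115 ≈ 10.724
98*(5 + f) = 98*(5 + √115) = 490 + 98*√115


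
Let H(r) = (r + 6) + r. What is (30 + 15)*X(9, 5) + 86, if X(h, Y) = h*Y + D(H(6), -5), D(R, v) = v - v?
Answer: 2111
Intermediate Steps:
H(r) = 6 + 2*r (H(r) = (6 + r) + r = 6 + 2*r)
D(R, v) = 0
X(h, Y) = Y*h (X(h, Y) = h*Y + 0 = Y*h + 0 = Y*h)
(30 + 15)*X(9, 5) + 86 = (30 + 15)*(5*9) + 86 = 45*45 + 86 = 2025 + 86 = 2111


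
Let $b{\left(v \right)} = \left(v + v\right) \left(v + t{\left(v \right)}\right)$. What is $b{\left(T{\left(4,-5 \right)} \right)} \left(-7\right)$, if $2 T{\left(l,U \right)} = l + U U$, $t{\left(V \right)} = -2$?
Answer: $- \frac{5075}{2} \approx -2537.5$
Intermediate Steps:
$T{\left(l,U \right)} = \frac{l}{2} + \frac{U^{2}}{2}$ ($T{\left(l,U \right)} = \frac{l + U U}{2} = \frac{l + U^{2}}{2} = \frac{l}{2} + \frac{U^{2}}{2}$)
$b{\left(v \right)} = 2 v \left(-2 + v\right)$ ($b{\left(v \right)} = \left(v + v\right) \left(v - 2\right) = 2 v \left(-2 + v\right)$)
$b{\left(T{\left(4,-5 \right)} \right)} \left(-7\right) = 2 \left(\frac{1}{2} \cdot 4 + \frac{\left(-5\right)^{2}}{2}\right) \left(-2 + \left(\frac{1}{2} \cdot 4 + \frac{\left(-5\right)^{2}}{2}\right)\right) \left(-7\right) = 2 \left(2 + \frac{1}{2} \cdot 25\right) \left(-2 + \left(2 + \frac{1}{2} \cdot 25\right)\right) \left(-7\right) = 2 \left(2 + \frac{25}{2}\right) \left(-2 + \left(2 + \frac{25}{2}\right)\right) \left(-7\right) = 2 \cdot \frac{29}{2} \left(-2 + \frac{29}{2}\right) \left(-7\right) = 2 \cdot \frac{29}{2} \cdot \frac{25}{2} \left(-7\right) = \frac{725}{2} \left(-7\right) = - \frac{5075}{2}$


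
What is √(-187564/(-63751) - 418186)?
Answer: 3*I*√188841711373958/63751 ≈ 646.67*I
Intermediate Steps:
√(-187564/(-63751) - 418186) = √(-187564*(-1/63751) - 418186) = √(187564/63751 - 418186) = √(-26659588122/63751) = 3*I*√188841711373958/63751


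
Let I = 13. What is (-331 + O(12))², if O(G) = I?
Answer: 101124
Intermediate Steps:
O(G) = 13
(-331 + O(12))² = (-331 + 13)² = (-318)² = 101124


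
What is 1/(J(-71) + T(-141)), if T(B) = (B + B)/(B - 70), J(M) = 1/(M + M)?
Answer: 29962/39833 ≈ 0.75219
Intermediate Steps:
J(M) = 1/(2*M)
T(B) = 2*B/(-70 + B) (T(B) = (2*B)/(-70 + B) = 2*B/(-70 + B))
1/(J(-71) + T(-141)) = 1/((½)/(-71) + 2*(-141)/(-70 - 141)) = 1/((½)*(-1/71) + 2*(-141)/(-211)) = 1/(-1/142 + 2*(-141)*(-1/211)) = 1/(-1/142 + 282/211) = 1/(39833/29962) = 29962/39833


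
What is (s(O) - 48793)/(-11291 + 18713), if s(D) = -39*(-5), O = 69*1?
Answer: -24299/3711 ≈ -6.5478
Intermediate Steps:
O = 69
s(D) = 195
(s(O) - 48793)/(-11291 + 18713) = (195 - 48793)/(-11291 + 18713) = -48598/7422 = -48598*1/7422 = -24299/3711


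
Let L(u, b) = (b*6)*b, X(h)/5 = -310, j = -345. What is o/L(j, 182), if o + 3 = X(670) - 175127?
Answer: -3155/3549 ≈ -0.88898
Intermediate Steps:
X(h) = -1550 (X(h) = 5*(-310) = -1550)
L(u, b) = 6*b² (L(u, b) = (6*b)*b = 6*b²)
o = -176680 (o = -3 + (-1550 - 175127) = -3 - 176677 = -176680)
o/L(j, 182) = -176680/(6*182²) = -176680/(6*33124) = -176680/198744 = -176680*1/198744 = -3155/3549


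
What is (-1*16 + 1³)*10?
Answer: -150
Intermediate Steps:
(-1*16 + 1³)*10 = (-16 + 1)*10 = -15*10 = -150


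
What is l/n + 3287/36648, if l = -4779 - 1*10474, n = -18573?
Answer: 206680465/226887768 ≈ 0.91094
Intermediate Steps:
l = -15253 (l = -4779 - 10474 = -15253)
l/n + 3287/36648 = -15253/(-18573) + 3287/36648 = -15253*(-1/18573) + 3287*(1/36648) = 15253/18573 + 3287/36648 = 206680465/226887768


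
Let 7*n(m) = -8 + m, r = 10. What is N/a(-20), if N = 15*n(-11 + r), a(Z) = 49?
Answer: -135/343 ≈ -0.39359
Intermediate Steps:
n(m) = -8/7 + m/7 (n(m) = (-8 + m)/7 = -8/7 + m/7)
N = -135/7 (N = 15*(-8/7 + (-11 + 10)/7) = 15*(-8/7 + (1/7)*(-1)) = 15*(-8/7 - 1/7) = 15*(-9/7) = -135/7 ≈ -19.286)
N/a(-20) = -135/7/49 = -135/7*1/49 = -135/343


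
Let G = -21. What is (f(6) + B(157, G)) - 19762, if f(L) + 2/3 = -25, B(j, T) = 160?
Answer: -58883/3 ≈ -19628.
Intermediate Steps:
f(L) = -77/3 (f(L) = -2/3 - 25 = -77/3)
(f(6) + B(157, G)) - 19762 = (-77/3 + 160) - 19762 = 403/3 - 19762 = -58883/3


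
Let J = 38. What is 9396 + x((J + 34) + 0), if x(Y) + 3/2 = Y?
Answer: 18933/2 ≈ 9466.5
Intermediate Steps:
x(Y) = -3/2 + Y
9396 + x((J + 34) + 0) = 9396 + (-3/2 + ((38 + 34) + 0)) = 9396 + (-3/2 + (72 + 0)) = 9396 + (-3/2 + 72) = 9396 + 141/2 = 18933/2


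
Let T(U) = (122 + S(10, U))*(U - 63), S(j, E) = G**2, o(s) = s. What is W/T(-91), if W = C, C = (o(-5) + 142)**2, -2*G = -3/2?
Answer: -150152/150997 ≈ -0.99440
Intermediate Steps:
G = 3/4 (G = -(-3)/(2*2) = -1/2*(-3/2) = 3/4 ≈ 0.75000)
S(j, E) = 9/16 (S(j, E) = (3/4)**2 = 9/16)
C = 18769 (C = (-5 + 142)**2 = 137**2 = 18769)
W = 18769
T(U) = -123543/16 + 1961*U/16 (T(U) = (122 + 9/16)*(U - 63) = 1961*(-63 + U)/16 = -123543/16 + 1961*U/16)
W/T(-91) = 18769/(-123543/16 + (1961/16)*(-91)) = 18769/(-123543/16 - 178451/16) = 18769/(-150997/8) = 18769*(-8/150997) = -150152/150997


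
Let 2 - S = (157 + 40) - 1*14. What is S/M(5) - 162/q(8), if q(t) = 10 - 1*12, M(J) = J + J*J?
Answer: 2249/30 ≈ 74.967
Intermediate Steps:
M(J) = J + J²
S = -181 (S = 2 - ((157 + 40) - 1*14) = 2 - (197 - 14) = 2 - 1*183 = 2 - 183 = -181)
q(t) = -2 (q(t) = 10 - 12 = -2)
S/M(5) - 162/q(8) = -181*1/(5*(1 + 5)) - 162/(-2) = -181/(5*6) - 162*(-½) = -181/30 + 81 = 2249/30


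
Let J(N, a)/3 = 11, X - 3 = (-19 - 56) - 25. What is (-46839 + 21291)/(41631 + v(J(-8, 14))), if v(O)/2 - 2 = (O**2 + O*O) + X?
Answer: -25548/45797 ≈ -0.55785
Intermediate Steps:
X = -97 (X = 3 + ((-19 - 56) - 25) = 3 + (-75 - 25) = 3 - 100 = -97)
J(N, a) = 33 (J(N, a) = 3*11 = 33)
v(O) = -190 + 4*O**2 (v(O) = 4 + 2*((O**2 + O*O) - 97) = 4 + 2*((O**2 + O**2) - 97) = 4 + 2*(2*O**2 - 97) = 4 + 2*(-97 + 2*O**2) = 4 + (-194 + 4*O**2) = -190 + 4*O**2)
(-46839 + 21291)/(41631 + v(J(-8, 14))) = (-46839 + 21291)/(41631 + (-190 + 4*33**2)) = -25548/(41631 + (-190 + 4*1089)) = -25548/(41631 + (-190 + 4356)) = -25548/(41631 + 4166) = -25548/45797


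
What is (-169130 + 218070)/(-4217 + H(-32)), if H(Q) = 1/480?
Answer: -23491200/2024159 ≈ -11.605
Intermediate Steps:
H(Q) = 1/480
(-169130 + 218070)/(-4217 + H(-32)) = (-169130 + 218070)/(-4217 + 1/480) = 48940/(-2024159/480) = 48940*(-480/2024159) = -23491200/2024159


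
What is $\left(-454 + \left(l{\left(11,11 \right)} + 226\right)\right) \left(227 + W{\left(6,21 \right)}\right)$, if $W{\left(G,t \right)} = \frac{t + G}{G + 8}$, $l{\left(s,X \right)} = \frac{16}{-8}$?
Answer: $- \frac{368575}{7} \approx -52654.0$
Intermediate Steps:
$l{\left(s,X \right)} = -2$ ($l{\left(s,X \right)} = 16 \left(- \frac{1}{8}\right) = -2$)
$W{\left(G,t \right)} = \frac{G + t}{8 + G}$
$\left(-454 + \left(l{\left(11,11 \right)} + 226\right)\right) \left(227 + W{\left(6,21 \right)}\right) = \left(-454 + \left(-2 + 226\right)\right) \left(227 + \frac{6 + 21}{8 + 6}\right) = \left(-454 + 224\right) \left(227 + \frac{1}{14} \cdot 27\right) = - 230 \left(227 + \frac{1}{14} \cdot 27\right) = - 230 \left(227 + \frac{27}{14}\right) = \left(-230\right) \frac{3205}{14} = - \frac{368575}{7}$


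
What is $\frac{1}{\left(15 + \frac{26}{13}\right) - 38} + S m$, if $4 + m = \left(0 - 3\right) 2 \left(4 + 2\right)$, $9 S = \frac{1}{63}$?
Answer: $- \frac{67}{567} \approx -0.11817$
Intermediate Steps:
$S = \frac{1}{567}$ ($S = \frac{1}{9 \cdot 63} = \frac{1}{9} \cdot \frac{1}{63} = \frac{1}{567} \approx 0.0017637$)
$m = -40$ ($m = -4 + \left(0 - 3\right) 2 \left(4 + 2\right) = -4 + \left(0 - 3\right) 2 \cdot 6 = -4 + \left(-3\right) 2 \cdot 6 = -4 - 36 = -40$)
$\frac{1}{\left(15 + \frac{26}{13}\right) - 38} + S m = \frac{1}{\left(15 + \frac{26}{13}\right) - 38} + \frac{1}{567} \left(-40\right) = \frac{1}{\left(15 + 26 \cdot \frac{1}{13}\right) - 38} - \frac{40}{567} = \frac{1}{\left(15 + 2\right) - 38} - \frac{40}{567} = \frac{1}{17 - 38} - \frac{40}{567} = \frac{1}{-21} - \frac{40}{567} = - \frac{1}{21} - \frac{40}{567} = - \frac{67}{567}$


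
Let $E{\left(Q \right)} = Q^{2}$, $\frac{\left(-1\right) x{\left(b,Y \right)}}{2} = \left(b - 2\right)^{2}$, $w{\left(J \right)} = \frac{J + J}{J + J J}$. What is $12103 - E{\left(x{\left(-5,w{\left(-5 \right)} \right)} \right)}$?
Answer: $2499$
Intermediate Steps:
$w{\left(J \right)} = \frac{2 J}{J + J^{2}}$
$x{\left(b,Y \right)} = - 2 \left(-2 + b\right)^{2}$ ($x{\left(b,Y \right)} = - 2 \left(b - 2\right)^{2} = - 2 \left(-2 + b\right)^{2}$)
$12103 - E{\left(x{\left(-5,w{\left(-5 \right)} \right)} \right)} = 12103 - \left(- 2 \left(-2 - 5\right)^{2}\right)^{2} = 12103 - \left(- 2 \left(-7\right)^{2}\right)^{2} = 12103 - \left(\left(-2\right) 49\right)^{2} = 12103 - \left(-98\right)^{2} = 12103 - 9604 = 2499$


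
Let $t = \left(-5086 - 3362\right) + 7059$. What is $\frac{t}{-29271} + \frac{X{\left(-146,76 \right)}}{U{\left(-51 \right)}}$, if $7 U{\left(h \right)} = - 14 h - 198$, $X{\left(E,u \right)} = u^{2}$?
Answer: $\frac{98683483}{1258653} \approx 78.404$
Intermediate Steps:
$U{\left(h \right)} = - \frac{198}{7} - 2 h$ ($U{\left(h \right)} = \frac{- 14 h - 198}{7} = \frac{-198 - 14 h}{7} = - \frac{198}{7} - 2 h$)
$t = -1389$ ($t = \left(-5086 - 3362\right) + 7059 = -8448 + 7059 = -1389$)
$\frac{t}{-29271} + \frac{X{\left(-146,76 \right)}}{U{\left(-51 \right)}} = - \frac{1389}{-29271} + \frac{76^{2}}{- \frac{198}{7} - -102} = \left(-1389\right) \left(- \frac{1}{29271}\right) + \frac{5776}{- \frac{198}{7} + 102} = \frac{463}{9757} + \frac{5776}{\frac{516}{7}} = \frac{463}{9757} + 5776 \cdot \frac{7}{516} = \frac{463}{9757} + \frac{10108}{129} = \frac{98683483}{1258653}$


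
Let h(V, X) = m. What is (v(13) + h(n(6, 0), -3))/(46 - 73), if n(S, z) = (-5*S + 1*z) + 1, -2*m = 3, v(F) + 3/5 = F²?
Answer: -1669/270 ≈ -6.1815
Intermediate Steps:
v(F) = -⅗ + F²
m = -3/2 (m = -½*3 = -3/2 ≈ -1.5000)
n(S, z) = 1 + z - 5*S (n(S, z) = (-5*S + z) + 1 = (z - 5*S) + 1 = 1 + z - 5*S)
h(V, X) = -3/2
(v(13) + h(n(6, 0), -3))/(46 - 73) = ((-⅗ + 13²) - 3/2)/(46 - 73) = ((-⅗ + 169) - 3/2)/(-27) = -(842/5 - 3/2)/27 = -1/27*1669/10 = -1669/270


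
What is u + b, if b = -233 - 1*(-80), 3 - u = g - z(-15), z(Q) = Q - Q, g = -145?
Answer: -5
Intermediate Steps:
z(Q) = 0
u = 148 (u = 3 - (-145 - 1*0) = 3 - (-145 + 0) = 3 - 1*(-145) = 3 + 145 = 148)
b = -153 (b = -233 + 80 = -153)
u + b = 148 - 153 = -5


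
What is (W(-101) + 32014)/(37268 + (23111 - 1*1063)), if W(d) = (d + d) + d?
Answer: 31711/59316 ≈ 0.53461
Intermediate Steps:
W(d) = 3*d (W(d) = 2*d + d = 3*d)
(W(-101) + 32014)/(37268 + (23111 - 1*1063)) = (3*(-101) + 32014)/(37268 + (23111 - 1*1063)) = (-303 + 32014)/(37268 + (23111 - 1063)) = 31711/(37268 + 22048) = 31711/59316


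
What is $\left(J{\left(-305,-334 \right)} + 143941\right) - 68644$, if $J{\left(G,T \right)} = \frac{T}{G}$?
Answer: $\frac{22965919}{305} \approx 75298.0$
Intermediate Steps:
$\left(J{\left(-305,-334 \right)} + 143941\right) - 68644 = \left(- \frac{334}{-305} + 143941\right) - 68644 = \left(\left(-334\right) \left(- \frac{1}{305}\right) + 143941\right) - 68644 = \left(\frac{334}{305} + 143941\right) - 68644 = \frac{43902339}{305} - 68644 = \frac{22965919}{305}$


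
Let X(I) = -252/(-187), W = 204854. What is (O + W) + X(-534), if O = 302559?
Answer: 94886483/187 ≈ 5.0741e+5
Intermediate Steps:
X(I) = 252/187 (X(I) = -252*(-1/187) = 252/187)
(O + W) + X(-534) = (302559 + 204854) + 252/187 = 507413 + 252/187 = 94886483/187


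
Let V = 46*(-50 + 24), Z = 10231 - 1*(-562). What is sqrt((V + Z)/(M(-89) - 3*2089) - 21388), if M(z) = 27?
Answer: I*sqrt(5783731070)/520 ≈ 146.25*I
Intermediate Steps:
Z = 10793 (Z = 10231 + 562 = 10793)
V = -1196 (V = 46*(-26) = -1196)
sqrt((V + Z)/(M(-89) - 3*2089) - 21388) = sqrt((-1196 + 10793)/(27 - 3*2089) - 21388) = sqrt(9597/(27 - 6267) - 21388) = sqrt(9597/(-6240) - 21388) = sqrt(9597*(-1/6240) - 21388) = sqrt(-3199/2080 - 21388) = sqrt(-44490239/2080) = I*sqrt(5783731070)/520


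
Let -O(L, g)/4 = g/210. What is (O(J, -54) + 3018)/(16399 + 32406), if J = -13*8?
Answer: 105666/1708175 ≈ 0.061859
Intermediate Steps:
J = -104
O(L, g) = -2*g/105 (O(L, g) = -4*g/210 = -2*g/105)
(O(J, -54) + 3018)/(16399 + 32406) = (-2/105*(-54) + 3018)/(16399 + 32406) = (36/35 + 3018)/48805 = (105666/35)*(1/48805) = 105666/1708175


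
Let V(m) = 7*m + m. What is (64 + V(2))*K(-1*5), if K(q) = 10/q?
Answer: -160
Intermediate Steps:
V(m) = 8*m
(64 + V(2))*K(-1*5) = (64 + 8*2)*(10/((-1*5))) = (64 + 16)*(10/(-5)) = 80*(10*(-⅕)) = 80*(-2) = -160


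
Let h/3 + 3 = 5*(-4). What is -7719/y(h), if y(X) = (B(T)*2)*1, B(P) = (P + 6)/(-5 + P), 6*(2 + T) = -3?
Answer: 115785/14 ≈ 8270.4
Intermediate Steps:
T = -5/2 (T = -2 + (⅙)*(-3) = -2 - ½ = -5/2 ≈ -2.5000)
B(P) = (6 + P)/(-5 + P)
h = -69 (h = -9 + 3*(5*(-4)) = -9 + 3*(-20) = -9 - 60 = -69)
y(X) = -14/15 (y(X) = (((6 - 5/2)/(-5 - 5/2))*2)*1 = (((7/2)/(-15/2))*2)*1 = (-2/15*7/2*2)*1 = -7/15*2*1 = -14/15*1 = -14/15)
-7719/y(h) = -7719/(-14/15) = -7719*(-15/14) = 115785/14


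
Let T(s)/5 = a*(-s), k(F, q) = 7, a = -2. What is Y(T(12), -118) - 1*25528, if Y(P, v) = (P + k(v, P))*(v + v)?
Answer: -55500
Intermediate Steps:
T(s) = 10*s (T(s) = 5*(-(-2)*s) = 5*(2*s) = 10*s)
Y(P, v) = 2*v*(7 + P) (Y(P, v) = (P + 7)*(v + v) = (7 + P)*(2*v) = 2*v*(7 + P))
Y(T(12), -118) - 1*25528 = 2*(-118)*(7 + 10*12) - 1*25528 = 2*(-118)*(7 + 120) - 25528 = 2*(-118)*127 - 25528 = -29972 - 25528 = -55500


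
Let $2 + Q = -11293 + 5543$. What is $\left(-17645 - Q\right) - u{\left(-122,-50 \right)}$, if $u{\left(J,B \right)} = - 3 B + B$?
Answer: $-11993$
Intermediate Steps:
$u{\left(J,B \right)} = - 2 B$
$Q = -5752$ ($Q = -2 + \left(-11293 + 5543\right) = -2 - 5750 = -5752$)
$\left(-17645 - Q\right) - u{\left(-122,-50 \right)} = \left(-17645 - -5752\right) - \left(-2\right) \left(-50\right) = \left(-17645 + 5752\right) - 100 = -11893 - 100 = -11993$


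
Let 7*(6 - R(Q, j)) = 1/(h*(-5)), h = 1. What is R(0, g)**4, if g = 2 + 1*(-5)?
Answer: 1982119441/1500625 ≈ 1320.9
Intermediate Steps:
g = -3 (g = 2 - 5 = -3)
R(Q, j) = 211/35 (R(Q, j) = 6 - 1/(7*(1*(-5))) = 6 - 1/7/(-5) = 6 - 1/7*(-1/5) = 6 + 1/35 = 211/35)
R(0, g)**4 = (211/35)**4 = 1982119441/1500625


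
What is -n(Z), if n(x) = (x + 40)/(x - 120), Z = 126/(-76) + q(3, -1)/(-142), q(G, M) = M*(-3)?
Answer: 10339/32829 ≈ 0.31493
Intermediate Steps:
q(G, M) = -3*M
Z = -2265/1349 (Z = 126/(-76) - 3*(-1)/(-142) = 126*(-1/76) + 3*(-1/142) = -63/38 - 3/142 = -2265/1349 ≈ -1.6790)
n(x) = (40 + x)/(-120 + x)
-n(Z) = -(40 - 2265/1349)/(-120 - 2265/1349) = -51695/((-164145/1349)*1349) = -(-1349)*51695/(164145*1349) = -1*(-10339/32829) = 10339/32829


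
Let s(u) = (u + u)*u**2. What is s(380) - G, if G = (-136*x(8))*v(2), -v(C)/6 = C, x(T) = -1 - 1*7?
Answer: 109757056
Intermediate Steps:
x(T) = -8 (x(T) = -1 - 7 = -8)
v(C) = -6*C
s(u) = 2*u**3 (s(u) = (2*u)*u**2 = 2*u**3)
G = -13056 (G = (-136*(-8))*(-6*2) = 1088*(-12) = -13056)
s(380) - G = 2*380**3 - 1*(-13056) = 2*54872000 + 13056 = 109744000 + 13056 = 109757056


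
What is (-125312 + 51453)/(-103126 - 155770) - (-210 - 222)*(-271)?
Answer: -30309398653/258896 ≈ -1.1707e+5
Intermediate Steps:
(-125312 + 51453)/(-103126 - 155770) - (-210 - 222)*(-271) = -73859/(-258896) - (-432)*(-271) = -73859*(-1/258896) - 1*117072 = 73859/258896 - 117072 = -30309398653/258896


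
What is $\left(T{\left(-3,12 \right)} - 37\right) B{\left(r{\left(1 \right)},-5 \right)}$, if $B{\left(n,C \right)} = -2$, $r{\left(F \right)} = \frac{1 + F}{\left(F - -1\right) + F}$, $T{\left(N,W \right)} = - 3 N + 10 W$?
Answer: $-184$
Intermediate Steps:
$r{\left(F \right)} = \frac{1 + F}{1 + 2 F}$ ($r{\left(F \right)} = \frac{1 + F}{\left(F + 1\right) + F} = \frac{1 + F}{\left(1 + F\right) + F} = \frac{1 + F}{1 + 2 F}$)
$\left(T{\left(-3,12 \right)} - 37\right) B{\left(r{\left(1 \right)},-5 \right)} = \left(\left(\left(-3\right) \left(-3\right) + 10 \cdot 12\right) - 37\right) \left(-2\right) = \left(\left(9 + 120\right) - 37\right) \left(-2\right) = \left(129 - 37\right) \left(-2\right) = 92 \left(-2\right) = -184$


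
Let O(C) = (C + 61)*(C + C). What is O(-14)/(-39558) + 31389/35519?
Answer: 644214533/702530301 ≈ 0.91699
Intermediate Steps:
O(C) = 2*C*(61 + C) (O(C) = (61 + C)*(2*C) = 2*C*(61 + C))
O(-14)/(-39558) + 31389/35519 = (2*(-14)*(61 - 14))/(-39558) + 31389/35519 = (2*(-14)*47)*(-1/39558) + 31389*(1/35519) = -1316*(-1/39558) + 31389/35519 = 658/19779 + 31389/35519 = 644214533/702530301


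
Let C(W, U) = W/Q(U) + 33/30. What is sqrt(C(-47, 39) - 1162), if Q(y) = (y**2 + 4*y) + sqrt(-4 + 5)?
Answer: I*sqrt(20430040135)/4195 ≈ 34.072*I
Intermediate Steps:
Q(y) = 1 + y**2 + 4*y (Q(y) = (y**2 + 4*y) + sqrt(1) = (y**2 + 4*y) + 1 = 1 + y**2 + 4*y)
C(W, U) = 11/10 + W/(1 + U**2 + 4*U) (C(W, U) = W/(1 + U**2 + 4*U) + 33/30 = W/(1 + U**2 + 4*U) + 33*(1/30) = W/(1 + U**2 + 4*U) + 11/10 = 11/10 + W/(1 + U**2 + 4*U))
sqrt(C(-47, 39) - 1162) = sqrt((11/10 - 47/(1 + 39**2 + 4*39)) - 1162) = sqrt((11/10 - 47/(1 + 1521 + 156)) - 1162) = sqrt((11/10 - 47/1678) - 1162) = sqrt(4497/4195 - 1162) = sqrt(-4870093/4195) = I*sqrt(20430040135)/4195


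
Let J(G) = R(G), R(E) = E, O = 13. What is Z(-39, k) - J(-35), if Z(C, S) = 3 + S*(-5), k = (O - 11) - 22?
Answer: 138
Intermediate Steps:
k = -20 (k = (13 - 11) - 22 = 2 - 22 = -20)
Z(C, S) = 3 - 5*S
J(G) = G
Z(-39, k) - J(-35) = (3 - 5*(-20)) - 1*(-35) = (3 + 100) + 35 = 103 + 35 = 138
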